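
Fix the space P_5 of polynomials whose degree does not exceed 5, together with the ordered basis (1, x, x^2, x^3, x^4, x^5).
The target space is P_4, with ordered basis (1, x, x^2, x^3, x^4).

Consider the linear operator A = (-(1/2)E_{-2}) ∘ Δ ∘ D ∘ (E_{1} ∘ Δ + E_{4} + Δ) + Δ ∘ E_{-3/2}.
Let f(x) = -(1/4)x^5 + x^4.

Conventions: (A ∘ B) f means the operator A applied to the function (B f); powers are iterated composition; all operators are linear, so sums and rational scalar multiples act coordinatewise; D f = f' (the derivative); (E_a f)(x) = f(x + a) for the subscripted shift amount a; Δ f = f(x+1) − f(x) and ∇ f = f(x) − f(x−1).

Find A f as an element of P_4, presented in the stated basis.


the result is g(x) = -(5/4)x^4 + (23/2)x^3 + (61/8)x^2 - (9/4)x + 1135/64

Δ f = -(5/4)x^4 + (3/2)x^3 + (7/2)x^2 + (11/4)x + 3/4
E_{1} Δ f = -(5/4)x^4 - (7/2)x^3 + (1/2)x^2 + (37/4)x + 29/4
E_{4} f = -(1/4)x^5 - 4x^4 - 24x^3 - 64x^2 - 64x
Δ f = -(5/4)x^4 + (3/2)x^3 + (7/2)x^2 + (11/4)x + 3/4
(E_{1} ∘ Δ + E_{4} + Δ) f = -(1/4)x^5 - (13/2)x^4 - 26x^3 - 60x^2 - 52x + 8
D (E_{1} ∘ Δ + E_{4} + Δ) f = -(5/4)x^4 - 26x^3 - 78x^2 - 120x - 52
Δ D (E_{1} ∘ Δ + E_{4} + Δ) f = -5x^3 - (171/2)x^2 - 239x - 901/4
E_{-2} Δ D (E_{1} ∘ Δ + E_{4} + Δ) f = -5x^3 - (111/2)x^2 + 43x - 197/4
(-(1/2)E_{-2}) Δ D (E_{1} ∘ Δ + E_{4} + Δ) f = (5/2)x^3 + (111/4)x^2 - (43/2)x + 197/8
E_{-3/2} f = -(1/4)x^5 + (23/8)x^4 - (93/8)x^3 + (351/16)x^2 - (1269/64)x + 891/128
Δ E_{-3/2} f = -(5/4)x^4 + 9x^3 - (161/8)x^2 + (77/4)x - 441/64
((-(1/2)E_{-2}) ∘ Δ ∘ D ∘ (E_{1} ∘ Δ + E_{4} + Δ) + Δ ∘ E_{-3/2}) f = -(5/4)x^4 + (23/2)x^3 + (61/8)x^2 - (9/4)x + 1135/64


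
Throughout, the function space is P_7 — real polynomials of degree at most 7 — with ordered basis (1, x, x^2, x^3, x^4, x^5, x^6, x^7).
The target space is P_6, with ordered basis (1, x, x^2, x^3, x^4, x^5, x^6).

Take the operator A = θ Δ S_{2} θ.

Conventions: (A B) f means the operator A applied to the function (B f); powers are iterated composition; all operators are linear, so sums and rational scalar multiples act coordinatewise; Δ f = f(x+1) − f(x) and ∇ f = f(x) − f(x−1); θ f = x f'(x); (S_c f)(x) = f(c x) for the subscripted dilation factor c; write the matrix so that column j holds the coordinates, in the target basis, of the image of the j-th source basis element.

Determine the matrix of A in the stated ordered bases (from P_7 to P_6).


the matrix is [[0, 0, 0, 0, 0, 0, 0, 0]; [0, 0, 16, 72, 256, 800, 2304, 6272]; [0, 0, 0, 144, 768, 3200, 11520, 37632]; [0, 0, 0, 0, 768, 4800, 23040, 94080]; [0, 0, 0, 0, 0, 3200, 23040, 125440]; [0, 0, 0, 0, 0, 0, 11520, 94080]; [0, 0, 0, 0, 0, 0, 0, 37632]] (rows listed top to bottom)

image of 1: 0
image of x: 0
image of x^2: 16x
image of x^3: 144x^2 + 72x
image of x^4: 768x^3 + 768x^2 + 256x
image of x^5: 3200x^4 + 4800x^3 + 3200x^2 + 800x
image of x^6: 11520x^5 + 23040x^4 + 23040x^3 + 11520x^2 + 2304x
image of x^7: 37632x^6 + 94080x^5 + 125440x^4 + 94080x^3 + 37632x^2 + 6272x
each image's coordinates form column j of the matrix


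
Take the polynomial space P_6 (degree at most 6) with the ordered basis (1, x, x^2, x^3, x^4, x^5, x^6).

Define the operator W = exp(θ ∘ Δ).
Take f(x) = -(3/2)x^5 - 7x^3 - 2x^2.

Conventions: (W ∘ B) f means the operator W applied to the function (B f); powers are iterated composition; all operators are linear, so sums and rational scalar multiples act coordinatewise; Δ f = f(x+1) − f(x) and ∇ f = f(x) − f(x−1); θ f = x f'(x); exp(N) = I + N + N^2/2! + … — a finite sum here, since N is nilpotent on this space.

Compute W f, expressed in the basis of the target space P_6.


the image equals g(x) = -(3/2)x^5 - 30x^4 - 232x^3 - 749x^2 - 802x

order-1 term: -30x^4 - 45x^3 - 72x^2 - (65/2)x
order-2 term: -180x^3 - 315x^2 - (399/2)x
order-3 term: -360x^2 - 390x
order-4 term: -180x
the series for exp(θ ∘ Δ) f terminates at order 4
exp(θ ∘ Δ) f = -(3/2)x^5 - 30x^4 - 232x^3 - 749x^2 - 802x


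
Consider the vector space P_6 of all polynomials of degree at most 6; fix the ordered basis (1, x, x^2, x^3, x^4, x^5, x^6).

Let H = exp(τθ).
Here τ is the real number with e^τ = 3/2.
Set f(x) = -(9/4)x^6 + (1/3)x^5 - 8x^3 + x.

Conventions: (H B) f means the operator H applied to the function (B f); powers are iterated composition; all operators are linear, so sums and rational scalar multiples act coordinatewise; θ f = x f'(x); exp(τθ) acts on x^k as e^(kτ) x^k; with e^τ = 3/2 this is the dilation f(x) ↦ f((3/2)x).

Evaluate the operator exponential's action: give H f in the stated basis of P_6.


the image equals g(x) = -(6561/256)x^6 + (81/32)x^5 - 27x^3 + (3/2)x

exp(τθ) x^k = e^(kτ) x^k; with e^τ = 3/2 this sends x^k to (3/2)^k x^k
x ↦ 3/2 x
x^3 ↦ 27/8 x^3
x^5 ↦ 243/32 x^5
x^6 ↦ 729/64 x^6
applying this coordinatewise to f: exp(τθ) f = -(6561/256)x^6 + (81/32)x^5 - 27x^3 + (3/2)x


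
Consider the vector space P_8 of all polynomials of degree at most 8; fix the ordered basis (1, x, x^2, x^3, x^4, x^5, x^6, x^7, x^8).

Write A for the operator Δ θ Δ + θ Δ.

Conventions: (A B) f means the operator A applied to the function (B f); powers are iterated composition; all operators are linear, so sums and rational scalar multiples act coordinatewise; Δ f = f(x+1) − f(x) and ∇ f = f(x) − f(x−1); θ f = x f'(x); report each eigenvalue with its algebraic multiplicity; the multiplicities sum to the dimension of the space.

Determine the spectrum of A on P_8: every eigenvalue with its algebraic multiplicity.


image of 1: 0
image of x: 0
image of x^2: 2x + 2
image of x^3: 6x^2 + 15x + 9
image of x^4: 12x^3 + 48x^2 + 64x + 28
image of x^5: 20x^4 + 110x^3 + 230x^2 + 215x + 75
image of x^6: 30x^5 + 210x^4 + 600x^3 + 870x^2 + 636x + 186
image of x^7: 42x^6 + 357x^5 + 1295x^4 + 2555x^3 + 2877x^2 + 1743x + 441
image of x^8: 56x^7 + 560x^6 + 2464x^5 + 6160x^4 + 9408x^3 + 8736x^2 + 4544x + 1016
the matrix is upper triangular; its diagonal is (0, 0, 0, 0, 0, 0, 0, 0, 0)
for a triangular matrix the eigenvalues are the diagonal entries, with algebraic multiplicity their repetition count

λ = 0 (multiplicity 9)


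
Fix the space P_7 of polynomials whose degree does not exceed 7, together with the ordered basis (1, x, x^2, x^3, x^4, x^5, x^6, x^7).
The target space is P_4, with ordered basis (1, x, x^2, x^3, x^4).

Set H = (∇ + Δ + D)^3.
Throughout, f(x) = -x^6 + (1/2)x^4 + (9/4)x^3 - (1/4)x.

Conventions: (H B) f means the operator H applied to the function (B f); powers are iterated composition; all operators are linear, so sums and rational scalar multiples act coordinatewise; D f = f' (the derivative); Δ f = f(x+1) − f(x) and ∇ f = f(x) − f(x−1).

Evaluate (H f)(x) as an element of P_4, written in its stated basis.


∇ f = -6x^5 + 15x^4 - 18x^3 + (75/4)x^2 - (43/4)x + 5/2
Δ f = -6x^5 - 15x^4 - 18x^3 - (21/4)x^2 + (11/4)x + 3/2
D f = -6x^5 + 2x^3 + (27/4)x^2 - 1/4
(∇ + Δ + D) f = -18x^5 - 34x^3 + (81/4)x^2 - 8x + 15/4
∇ (∇ + Δ + D) f = -90x^4 + 180x^3 - 282x^2 + (465/2)x - 321/4
Δ (∇ + Δ + D) f = -90x^4 - 180x^3 - 282x^2 - (303/2)x - 159/4
D (∇ + Δ + D) f = -90x^4 - 102x^2 + (81/2)x - 8
(∇ + Δ + D) (∇ + Δ + D) f = -270x^4 - 666x^2 + (243/2)x - 128
∇ (∇ + Δ + D) (∇ + Δ + D) f = -1080x^3 + 1620x^2 - 2412x + 2115/2
Δ (∇ + Δ + D) (∇ + Δ + D) f = -1080x^3 - 1620x^2 - 2412x - 1629/2
D (∇ + Δ + D) (∇ + Δ + D) f = -1080x^3 - 1332x + 243/2
(∇ + Δ + D) (∇ + Δ + D) (∇ + Δ + D) f = -3240x^3 - 6156x + 729/2

g(x) = -3240x^3 - 6156x + 729/2


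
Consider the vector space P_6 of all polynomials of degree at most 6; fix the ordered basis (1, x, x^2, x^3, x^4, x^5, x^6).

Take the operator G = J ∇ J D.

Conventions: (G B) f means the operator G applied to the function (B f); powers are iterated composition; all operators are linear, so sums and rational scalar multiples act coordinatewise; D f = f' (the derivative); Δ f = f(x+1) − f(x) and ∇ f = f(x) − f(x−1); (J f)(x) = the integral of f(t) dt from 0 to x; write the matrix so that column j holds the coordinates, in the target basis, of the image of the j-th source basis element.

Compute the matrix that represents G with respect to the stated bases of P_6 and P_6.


image of 1: 0
image of x: x
image of x^2: x^2 - x
image of x^3: x^3 - (3/2)x^2 + x
image of x^4: x^4 - 2x^3 + 2x^2 - x
image of x^5: x^5 - (5/2)x^4 + (10/3)x^3 - (5/2)x^2 + x
image of x^6: x^6 - 3x^5 + 5x^4 - 5x^3 + 3x^2 - x
each image's coordinates form column j of the matrix

the matrix is [[0, 0, 0, 0, 0, 0, 0]; [0, 1, -1, 1, -1, 1, -1]; [0, 0, 1, -3/2, 2, -5/2, 3]; [0, 0, 0, 1, -2, 10/3, -5]; [0, 0, 0, 0, 1, -5/2, 5]; [0, 0, 0, 0, 0, 1, -3]; [0, 0, 0, 0, 0, 0, 1]] (rows listed top to bottom)


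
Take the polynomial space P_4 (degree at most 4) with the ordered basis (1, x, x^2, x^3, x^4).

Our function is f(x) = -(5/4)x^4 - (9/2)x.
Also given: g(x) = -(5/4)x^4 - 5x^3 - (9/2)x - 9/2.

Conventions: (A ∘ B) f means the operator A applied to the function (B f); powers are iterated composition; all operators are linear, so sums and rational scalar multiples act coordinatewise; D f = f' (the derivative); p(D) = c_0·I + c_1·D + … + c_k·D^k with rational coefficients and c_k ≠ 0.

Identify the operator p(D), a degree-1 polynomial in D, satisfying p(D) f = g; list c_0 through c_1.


p(D) = I + D, i.e. c_0 = 1, c_1 = 1

D^0 f = -(5/4)x^4 - (9/2)x
D^1 f = -5x^3 - 9/2
matching coefficients of g against c_0 f + c_1 Df + … from the top degree down determines the c_i
solution: c_0 = 1, c_1 = 1


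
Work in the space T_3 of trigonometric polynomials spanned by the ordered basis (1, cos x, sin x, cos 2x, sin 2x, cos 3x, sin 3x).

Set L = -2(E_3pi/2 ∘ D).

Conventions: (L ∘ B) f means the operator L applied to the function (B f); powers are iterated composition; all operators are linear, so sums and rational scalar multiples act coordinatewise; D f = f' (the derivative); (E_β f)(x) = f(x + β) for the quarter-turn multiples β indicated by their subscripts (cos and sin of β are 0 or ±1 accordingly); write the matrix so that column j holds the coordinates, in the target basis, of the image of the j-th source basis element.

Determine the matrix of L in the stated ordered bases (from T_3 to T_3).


image of 1: 0
image of cos x: -2cos x
image of sin x: -2sin x
image of cos 2x: -4sin 2x
image of sin 2x: 4cos 2x
image of cos 3x: 6cos 3x
image of sin 3x: 6sin 3x
each image's coordinates form column j of the matrix

the matrix is [[0, 0, 0, 0, 0, 0, 0]; [0, -2, 0, 0, 0, 0, 0]; [0, 0, -2, 0, 0, 0, 0]; [0, 0, 0, 0, 4, 0, 0]; [0, 0, 0, -4, 0, 0, 0]; [0, 0, 0, 0, 0, 6, 0]; [0, 0, 0, 0, 0, 0, 6]] (rows listed top to bottom)


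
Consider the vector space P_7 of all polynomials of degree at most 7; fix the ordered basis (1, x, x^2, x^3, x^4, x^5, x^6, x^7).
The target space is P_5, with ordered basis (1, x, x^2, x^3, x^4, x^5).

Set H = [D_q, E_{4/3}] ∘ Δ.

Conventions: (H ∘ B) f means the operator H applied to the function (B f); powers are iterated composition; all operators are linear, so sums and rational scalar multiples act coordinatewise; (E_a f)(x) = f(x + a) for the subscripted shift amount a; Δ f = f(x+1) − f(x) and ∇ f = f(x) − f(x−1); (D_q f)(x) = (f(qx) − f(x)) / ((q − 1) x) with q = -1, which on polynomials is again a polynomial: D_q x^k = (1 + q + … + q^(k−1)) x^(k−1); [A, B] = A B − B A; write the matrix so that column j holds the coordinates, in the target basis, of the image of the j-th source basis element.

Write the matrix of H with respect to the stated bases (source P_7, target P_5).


the matrix is [[0, 0, 0, 8, 272/9, 2960/27, 8888/27, 77336/81]; [0, 0, 0, 0, -32/3, -80/3, -992/9, -2632/9]; [0, 0, 0, 0, 0, 80/3, 368/3, 18032/27]; [0, 0, 0, 0, 0, 0, -32, -112]; [0, 0, 0, 0, 0, 0, 0, 56]; [0, 0, 0, 0, 0, 0, 0, 0]] (rows listed top to bottom)

image of 1: 0
image of x: 0
image of x^2: 0
image of x^3: 8
image of x^4: -(32/3)x + 272/9
image of x^5: (80/3)x^2 - (80/3)x + 2960/27
image of x^6: -32x^3 + (368/3)x^2 - (992/9)x + 8888/27
image of x^7: 56x^4 - 112x^3 + (18032/27)x^2 - (2632/9)x + 77336/81
each image's coordinates form column j of the matrix


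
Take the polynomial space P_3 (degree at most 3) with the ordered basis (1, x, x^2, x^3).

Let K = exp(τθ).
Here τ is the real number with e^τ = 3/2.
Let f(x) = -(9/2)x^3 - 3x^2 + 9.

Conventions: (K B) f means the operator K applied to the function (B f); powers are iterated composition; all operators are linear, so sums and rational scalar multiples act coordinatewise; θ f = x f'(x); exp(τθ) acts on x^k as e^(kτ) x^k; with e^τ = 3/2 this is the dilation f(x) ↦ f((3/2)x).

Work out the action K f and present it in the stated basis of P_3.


exp(τθ) x^k = e^(kτ) x^k; with e^τ = 3/2 this sends x^k to (3/2)^k x^k
x^2 ↦ 9/4 x^2
x^3 ↦ 27/8 x^3
applying this coordinatewise to f: exp(τθ) f = -(243/16)x^3 - (27/4)x^2 + 9

the result is g(x) = -(243/16)x^3 - (27/4)x^2 + 9


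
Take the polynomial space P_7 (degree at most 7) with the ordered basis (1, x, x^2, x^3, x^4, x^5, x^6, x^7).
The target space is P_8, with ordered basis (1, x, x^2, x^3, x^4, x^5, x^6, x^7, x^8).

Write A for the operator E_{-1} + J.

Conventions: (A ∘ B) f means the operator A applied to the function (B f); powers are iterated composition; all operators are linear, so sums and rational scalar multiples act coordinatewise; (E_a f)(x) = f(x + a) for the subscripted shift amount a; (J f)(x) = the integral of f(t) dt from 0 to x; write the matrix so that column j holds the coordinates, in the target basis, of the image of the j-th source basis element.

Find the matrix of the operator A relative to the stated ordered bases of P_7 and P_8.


the matrix is [[1, -1, 1, -1, 1, -1, 1, -1]; [1, 1, -2, 3, -4, 5, -6, 7]; [0, 1/2, 1, -3, 6, -10, 15, -21]; [0, 0, 1/3, 1, -4, 10, -20, 35]; [0, 0, 0, 1/4, 1, -5, 15, -35]; [0, 0, 0, 0, 1/5, 1, -6, 21]; [0, 0, 0, 0, 0, 1/6, 1, -7]; [0, 0, 0, 0, 0, 0, 1/7, 1]; [0, 0, 0, 0, 0, 0, 0, 1/8]] (rows listed top to bottom)

image of 1: x + 1
image of x: (1/2)x^2 + x - 1
image of x^2: (1/3)x^3 + x^2 - 2x + 1
image of x^3: (1/4)x^4 + x^3 - 3x^2 + 3x - 1
image of x^4: (1/5)x^5 + x^4 - 4x^3 + 6x^2 - 4x + 1
image of x^5: (1/6)x^6 + x^5 - 5x^4 + 10x^3 - 10x^2 + 5x - 1
image of x^6: (1/7)x^7 + x^6 - 6x^5 + 15x^4 - 20x^3 + 15x^2 - 6x + 1
image of x^7: (1/8)x^8 + x^7 - 7x^6 + 21x^5 - 35x^4 + 35x^3 - 21x^2 + 7x - 1
each image's coordinates form column j of the matrix


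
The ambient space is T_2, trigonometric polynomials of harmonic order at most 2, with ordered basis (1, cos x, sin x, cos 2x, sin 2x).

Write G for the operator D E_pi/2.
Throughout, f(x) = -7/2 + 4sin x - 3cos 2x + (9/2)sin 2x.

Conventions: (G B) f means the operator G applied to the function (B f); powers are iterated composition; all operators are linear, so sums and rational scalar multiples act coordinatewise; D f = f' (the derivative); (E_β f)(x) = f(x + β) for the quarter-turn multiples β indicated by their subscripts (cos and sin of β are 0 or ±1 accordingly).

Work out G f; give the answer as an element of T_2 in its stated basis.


the image equals g(x) = -4sin x - 9cos 2x - 6sin 2x

E_pi/2 f = -7/2 + 4cos x + 3cos 2x - (9/2)sin 2x
D E_pi/2 f = -4sin x - 9cos 2x - 6sin 2x


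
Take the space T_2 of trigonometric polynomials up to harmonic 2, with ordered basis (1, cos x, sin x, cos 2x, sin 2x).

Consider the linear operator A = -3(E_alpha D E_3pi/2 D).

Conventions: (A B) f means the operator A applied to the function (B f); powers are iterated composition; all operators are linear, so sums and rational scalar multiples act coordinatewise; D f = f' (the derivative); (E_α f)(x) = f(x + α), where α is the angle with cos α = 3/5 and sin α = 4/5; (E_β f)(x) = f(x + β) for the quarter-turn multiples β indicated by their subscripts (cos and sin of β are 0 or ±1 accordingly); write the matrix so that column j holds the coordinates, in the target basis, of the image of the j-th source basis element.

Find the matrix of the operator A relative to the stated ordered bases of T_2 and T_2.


the matrix is [[0, 0, 0, 0, 0]; [0, 12/5, -9/5, 0, 0]; [0, 9/5, 12/5, 0, 0]; [0, 0, 0, 84/25, -288/25]; [0, 0, 0, 288/25, 84/25]] (rows listed top to bottom)

image of 1: 0
image of cos x: (12/5)cos x + (9/5)sin x
image of sin x: -(9/5)cos x + (12/5)sin x
image of cos 2x: (84/25)cos 2x + (288/25)sin 2x
image of sin 2x: -(288/25)cos 2x + (84/25)sin 2x
each image's coordinates form column j of the matrix


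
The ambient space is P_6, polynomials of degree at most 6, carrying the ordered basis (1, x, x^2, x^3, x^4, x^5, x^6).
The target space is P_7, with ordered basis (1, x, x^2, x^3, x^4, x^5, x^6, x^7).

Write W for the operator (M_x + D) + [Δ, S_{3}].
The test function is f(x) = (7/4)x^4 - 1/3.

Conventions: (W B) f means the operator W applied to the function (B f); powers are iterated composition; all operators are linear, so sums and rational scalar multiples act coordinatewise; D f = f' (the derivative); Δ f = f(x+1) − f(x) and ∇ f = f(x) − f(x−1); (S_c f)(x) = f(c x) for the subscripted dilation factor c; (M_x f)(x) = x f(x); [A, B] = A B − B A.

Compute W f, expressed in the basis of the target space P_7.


the result is g(x) = (7/4)x^5 + 385x^3 + 756x^2 + (1637/3)x + 140

M_x f = (7/4)x^5 - (1/3)x
D f = 7x^3
(M_x + D) f = (7/4)x^5 + 7x^3 - (1/3)x
S_{3} f = (567/4)x^4 - 1/3
Δ S_{3} f = 567x^3 + (1701/2)x^2 + 567x + 567/4
Δ f = 7x^3 + (21/2)x^2 + 7x + 7/4
S_{3} Δ f = 189x^3 + (189/2)x^2 + 21x + 7/4
[Δ, S_{3}] f = 378x^3 + 756x^2 + 546x + 140
((M_x + D) + [Δ, S_{3}]) f = (7/4)x^5 + 385x^3 + 756x^2 + (1637/3)x + 140


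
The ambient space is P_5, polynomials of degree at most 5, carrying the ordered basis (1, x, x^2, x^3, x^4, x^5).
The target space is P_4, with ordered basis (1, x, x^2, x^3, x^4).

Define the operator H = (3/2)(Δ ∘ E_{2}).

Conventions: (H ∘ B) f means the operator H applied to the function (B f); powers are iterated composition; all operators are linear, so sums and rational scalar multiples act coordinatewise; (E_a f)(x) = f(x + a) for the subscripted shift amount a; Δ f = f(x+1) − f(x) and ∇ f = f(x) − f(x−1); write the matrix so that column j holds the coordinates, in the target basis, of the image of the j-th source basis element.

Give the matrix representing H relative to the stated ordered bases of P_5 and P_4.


the matrix is [[0, 3/2, 15/2, 57/2, 195/2, 633/2]; [0, 0, 3, 45/2, 114, 975/2]; [0, 0, 0, 9/2, 45, 285]; [0, 0, 0, 0, 6, 75]; [0, 0, 0, 0, 0, 15/2]] (rows listed top to bottom)

image of 1: 0
image of x: 3/2
image of x^2: 3x + 15/2
image of x^3: (9/2)x^2 + (45/2)x + 57/2
image of x^4: 6x^3 + 45x^2 + 114x + 195/2
image of x^5: (15/2)x^4 + 75x^3 + 285x^2 + (975/2)x + 633/2
each image's coordinates form column j of the matrix


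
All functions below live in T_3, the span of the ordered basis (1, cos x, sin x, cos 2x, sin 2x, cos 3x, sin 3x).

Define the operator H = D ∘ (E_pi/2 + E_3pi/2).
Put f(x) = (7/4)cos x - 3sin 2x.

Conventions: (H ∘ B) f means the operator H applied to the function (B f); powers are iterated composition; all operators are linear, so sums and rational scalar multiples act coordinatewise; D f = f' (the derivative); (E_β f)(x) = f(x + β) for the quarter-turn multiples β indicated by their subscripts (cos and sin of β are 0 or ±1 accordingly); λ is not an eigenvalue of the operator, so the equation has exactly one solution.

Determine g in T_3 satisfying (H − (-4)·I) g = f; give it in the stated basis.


the image equals g(x) = (7/16)cos x - (3/8)cos 2x - (3/8)sin 2x

write g with unknown coordinates in the stated basis and equate coefficients in (H − (-4)·I) g = f
solving from the highest basis element down gives g = (7/16)cos x - (3/8)cos 2x - (3/8)sin 2x
check: H g = (3/2)cos 2x - (3/2)sin 2x
so H g − (-4)·g = (7/4)cos x - 3sin 2x = f ✓


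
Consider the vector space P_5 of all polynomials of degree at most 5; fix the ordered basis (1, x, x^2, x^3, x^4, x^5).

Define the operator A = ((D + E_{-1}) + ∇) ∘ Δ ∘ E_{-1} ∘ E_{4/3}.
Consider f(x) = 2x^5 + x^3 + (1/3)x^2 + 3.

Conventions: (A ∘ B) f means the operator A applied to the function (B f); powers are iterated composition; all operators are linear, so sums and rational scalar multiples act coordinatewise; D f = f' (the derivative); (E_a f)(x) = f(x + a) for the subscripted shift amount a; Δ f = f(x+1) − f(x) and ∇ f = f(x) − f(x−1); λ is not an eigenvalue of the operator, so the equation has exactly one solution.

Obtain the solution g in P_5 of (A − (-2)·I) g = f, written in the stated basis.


the image equals g(x) = x^5 - (5/2)x^4 - (77/6)x^3 + (41/4)x^2 + (3553/54)x + 1615/648

write g with unknown coordinates in the stated basis and equate coefficients in (A − (-2)·I) g = f
solving from the highest basis element down gives g = x^5 - (5/2)x^4 - (77/6)x^3 + (41/4)x^2 + (3553/54)x + 1615/648
check: A g = 5x^4 + (80/3)x^3 - (121/6)x^2 - (3553/27)x - 643/324
so A g − (-2)·g = 2x^5 + x^3 + (1/3)x^2 + 3 = f ✓


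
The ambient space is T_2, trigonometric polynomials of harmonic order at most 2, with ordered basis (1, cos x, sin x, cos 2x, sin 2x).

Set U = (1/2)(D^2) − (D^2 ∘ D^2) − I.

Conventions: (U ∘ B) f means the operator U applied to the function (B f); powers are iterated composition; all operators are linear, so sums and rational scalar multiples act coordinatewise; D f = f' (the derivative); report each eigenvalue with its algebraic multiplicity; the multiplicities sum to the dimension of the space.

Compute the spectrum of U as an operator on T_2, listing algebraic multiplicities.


λ = -19 (multiplicity 2), λ = -5/2 (multiplicity 2), λ = -1 (multiplicity 1)

image of 1: -1
image of cos x: -(5/2)cos x
image of sin x: -(5/2)sin x
image of cos 2x: -19cos 2x
image of sin 2x: -19sin 2x
the matrix is diagonal; its diagonal is (-1, -5/2, -5/2, -19, -19)
for a triangular matrix the eigenvalues are the diagonal entries, with algebraic multiplicity their repetition count


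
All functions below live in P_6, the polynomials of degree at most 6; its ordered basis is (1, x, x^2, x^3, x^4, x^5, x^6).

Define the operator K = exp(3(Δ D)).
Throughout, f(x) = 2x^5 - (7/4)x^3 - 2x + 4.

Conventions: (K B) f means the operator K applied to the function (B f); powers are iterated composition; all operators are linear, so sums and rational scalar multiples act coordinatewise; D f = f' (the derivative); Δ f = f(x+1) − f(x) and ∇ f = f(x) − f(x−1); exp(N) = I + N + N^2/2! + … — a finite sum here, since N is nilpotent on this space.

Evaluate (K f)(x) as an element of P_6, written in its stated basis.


g(x) = 2x^5 + (473/4)x^3 + 180x^2 + (2333/2)x + 4393/4

order-1 term: 120x^3 + 180x^2 + (177/2)x + 57/4
order-2 term: 1080x + 1080
the series for exp(3(Δ D)) f terminates at order 2
exp(3(Δ D)) f = 2x^5 + (473/4)x^3 + 180x^2 + (2333/2)x + 4393/4


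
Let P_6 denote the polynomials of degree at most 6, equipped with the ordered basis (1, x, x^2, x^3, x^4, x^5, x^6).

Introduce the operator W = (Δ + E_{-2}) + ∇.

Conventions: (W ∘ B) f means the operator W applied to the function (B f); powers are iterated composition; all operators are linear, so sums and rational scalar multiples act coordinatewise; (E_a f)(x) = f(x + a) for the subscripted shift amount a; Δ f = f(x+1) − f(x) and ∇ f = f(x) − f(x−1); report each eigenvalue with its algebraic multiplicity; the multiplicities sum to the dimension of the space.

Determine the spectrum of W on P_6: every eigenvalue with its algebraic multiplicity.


image of 1: 1
image of x: x
image of x^2: x^2 + 4
image of x^3: x^3 + 12x - 6
image of x^4: x^4 + 24x^2 - 24x + 16
image of x^5: x^5 + 40x^3 - 60x^2 + 80x - 30
image of x^6: x^6 + 60x^4 - 120x^3 + 240x^2 - 180x + 64
the matrix is upper triangular; its diagonal is (1, 1, 1, 1, 1, 1, 1)
for a triangular matrix the eigenvalues are the diagonal entries, with algebraic multiplicity their repetition count

λ = 1 (multiplicity 7)


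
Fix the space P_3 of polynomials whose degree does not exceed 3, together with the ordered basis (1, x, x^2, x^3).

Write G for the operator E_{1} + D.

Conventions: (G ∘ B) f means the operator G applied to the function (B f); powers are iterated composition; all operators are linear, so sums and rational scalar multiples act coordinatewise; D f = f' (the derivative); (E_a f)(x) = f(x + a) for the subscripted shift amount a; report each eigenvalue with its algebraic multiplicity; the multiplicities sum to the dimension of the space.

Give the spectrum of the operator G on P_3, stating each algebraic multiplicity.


image of 1: 1
image of x: x + 2
image of x^2: x^2 + 4x + 1
image of x^3: x^3 + 6x^2 + 3x + 1
the matrix is upper triangular; its diagonal is (1, 1, 1, 1)
for a triangular matrix the eigenvalues are the diagonal entries, with algebraic multiplicity their repetition count

λ = 1 (multiplicity 4)


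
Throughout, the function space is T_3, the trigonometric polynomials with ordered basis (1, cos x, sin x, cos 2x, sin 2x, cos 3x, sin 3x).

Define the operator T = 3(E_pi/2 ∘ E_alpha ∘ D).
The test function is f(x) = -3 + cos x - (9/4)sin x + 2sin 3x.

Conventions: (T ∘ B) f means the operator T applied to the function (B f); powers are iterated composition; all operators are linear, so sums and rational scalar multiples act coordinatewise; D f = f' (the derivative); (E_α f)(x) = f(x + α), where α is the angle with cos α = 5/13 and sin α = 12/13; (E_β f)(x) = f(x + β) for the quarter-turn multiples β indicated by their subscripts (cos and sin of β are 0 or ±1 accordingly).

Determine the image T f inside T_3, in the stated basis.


the result is g(x) = (66/13)cos x + (279/52)sin x - (14904/2197)cos 3x - (36630/2197)sin 3x

D f = -(9/4)cos x - sin x + 6cos 3x
E_alpha D f = -(93/52)cos x + (22/13)sin x - (12210/2197)cos 3x + (4968/2197)sin 3x
E_pi/2 E_alpha D f = (22/13)cos x + (93/52)sin x - (4968/2197)cos 3x - (12210/2197)sin 3x
(3(E_pi/2 ∘ E_alpha ∘ D)) f = (66/13)cos x + (279/52)sin x - (14904/2197)cos 3x - (36630/2197)sin 3x


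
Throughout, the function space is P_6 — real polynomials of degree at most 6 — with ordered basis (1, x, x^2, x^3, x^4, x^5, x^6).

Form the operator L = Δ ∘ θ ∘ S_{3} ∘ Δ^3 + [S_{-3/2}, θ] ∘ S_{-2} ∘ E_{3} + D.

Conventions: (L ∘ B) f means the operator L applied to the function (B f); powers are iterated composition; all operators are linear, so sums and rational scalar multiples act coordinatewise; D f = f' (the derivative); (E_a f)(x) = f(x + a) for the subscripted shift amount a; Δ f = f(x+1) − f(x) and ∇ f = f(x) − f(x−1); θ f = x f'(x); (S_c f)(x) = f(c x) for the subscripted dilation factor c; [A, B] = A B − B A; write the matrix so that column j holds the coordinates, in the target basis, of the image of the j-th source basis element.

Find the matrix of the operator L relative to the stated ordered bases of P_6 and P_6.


the matrix is [[0, 1, 0, 0, 72, 1620, 22140]; [0, 0, 2, 0, 0, 2160, 48600]; [0, 0, 0, 3, 0, 0, 29160]; [0, 0, 0, 0, 4, 0, 0]; [0, 0, 0, 0, 0, 5, 0]; [0, 0, 0, 0, 0, 0, 6]; [0, 0, 0, 0, 0, 0, 0]] (rows listed top to bottom)

image of 1: 0
image of x: 1
image of x^2: 2x
image of x^3: 3x^2
image of x^4: 4x^3 + 72
image of x^5: 5x^4 + 2160x + 1620
image of x^6: 6x^5 + 29160x^2 + 48600x + 22140
each image's coordinates form column j of the matrix


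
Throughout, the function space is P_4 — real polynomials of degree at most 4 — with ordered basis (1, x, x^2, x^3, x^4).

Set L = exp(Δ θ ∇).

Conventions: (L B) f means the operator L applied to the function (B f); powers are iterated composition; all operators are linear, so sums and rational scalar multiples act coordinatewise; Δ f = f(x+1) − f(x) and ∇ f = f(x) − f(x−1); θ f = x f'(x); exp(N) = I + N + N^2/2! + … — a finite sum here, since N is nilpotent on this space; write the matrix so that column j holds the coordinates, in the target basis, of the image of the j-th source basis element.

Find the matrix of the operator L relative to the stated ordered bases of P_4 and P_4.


image of 1: 1
image of x: x
image of x^2: x^2 + 2
image of x^3: x^3 + 12x + 3
image of x^4: x^4 + 36x^2 + 12x + 40
each image's coordinates form column j of the matrix

the matrix is [[1, 0, 2, 3, 40]; [0, 1, 0, 12, 12]; [0, 0, 1, 0, 36]; [0, 0, 0, 1, 0]; [0, 0, 0, 0, 1]] (rows listed top to bottom)


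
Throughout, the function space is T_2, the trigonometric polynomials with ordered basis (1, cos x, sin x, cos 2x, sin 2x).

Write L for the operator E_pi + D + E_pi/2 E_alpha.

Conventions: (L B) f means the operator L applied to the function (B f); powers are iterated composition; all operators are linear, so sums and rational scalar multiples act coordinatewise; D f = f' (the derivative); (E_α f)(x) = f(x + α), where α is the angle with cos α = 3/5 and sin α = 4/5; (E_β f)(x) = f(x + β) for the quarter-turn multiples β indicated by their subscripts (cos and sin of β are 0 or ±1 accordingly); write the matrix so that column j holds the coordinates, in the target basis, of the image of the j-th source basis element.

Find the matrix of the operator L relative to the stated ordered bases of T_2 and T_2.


the matrix is [[2, 0, 0, 0, 0]; [0, -9/5, 8/5, 0, 0]; [0, -8/5, -9/5, 0, 0]; [0, 0, 0, 32/25, 26/25]; [0, 0, 0, -26/25, 32/25]] (rows listed top to bottom)

image of 1: 2
image of cos x: -(9/5)cos x - (8/5)sin x
image of sin x: (8/5)cos x - (9/5)sin x
image of cos 2x: (32/25)cos 2x - (26/25)sin 2x
image of sin 2x: (26/25)cos 2x + (32/25)sin 2x
each image's coordinates form column j of the matrix


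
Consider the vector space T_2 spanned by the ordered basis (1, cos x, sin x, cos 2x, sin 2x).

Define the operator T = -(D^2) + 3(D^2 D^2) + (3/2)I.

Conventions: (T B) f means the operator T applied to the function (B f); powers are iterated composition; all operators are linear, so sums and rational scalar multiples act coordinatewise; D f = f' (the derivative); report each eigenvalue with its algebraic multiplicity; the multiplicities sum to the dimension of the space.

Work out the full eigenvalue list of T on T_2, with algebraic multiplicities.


image of 1: 3/2
image of cos x: (11/2)cos x
image of sin x: (11/2)sin x
image of cos 2x: (107/2)cos 2x
image of sin 2x: (107/2)sin 2x
the matrix is diagonal; its diagonal is (3/2, 11/2, 11/2, 107/2, 107/2)
for a triangular matrix the eigenvalues are the diagonal entries, with algebraic multiplicity their repetition count

λ = 3/2 (multiplicity 1), λ = 11/2 (multiplicity 2), λ = 107/2 (multiplicity 2)


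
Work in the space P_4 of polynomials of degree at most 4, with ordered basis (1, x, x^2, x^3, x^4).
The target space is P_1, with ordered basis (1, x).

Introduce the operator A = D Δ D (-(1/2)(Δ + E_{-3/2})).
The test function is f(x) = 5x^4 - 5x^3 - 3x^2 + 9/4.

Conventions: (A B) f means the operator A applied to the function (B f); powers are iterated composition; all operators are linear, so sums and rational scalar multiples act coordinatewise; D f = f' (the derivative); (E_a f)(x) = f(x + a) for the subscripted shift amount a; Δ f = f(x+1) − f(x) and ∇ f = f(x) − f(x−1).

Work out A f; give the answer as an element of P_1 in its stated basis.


Δ f = 20x^3 + 15x^2 - x - 3
E_{-3/2} f = 5x^4 - 35x^3 + 87x^2 - (369/4)x + 603/16
(Δ + E_{-3/2}) f = 5x^4 - 15x^3 + 102x^2 - (373/4)x + 555/16
(-(1/2)(Δ + E_{-3/2})) f = -(5/2)x^4 + (15/2)x^3 - 51x^2 + (373/8)x - 555/32
D (-(1/2)(Δ + E_{-3/2})) f = -10x^3 + (45/2)x^2 - 102x + 373/8
Δ D (-(1/2)(Δ + E_{-3/2})) f = -30x^2 + 15x - 179/2
D Δ D (-(1/2)(Δ + E_{-3/2})) f = -60x + 15

the result is g(x) = -60x + 15


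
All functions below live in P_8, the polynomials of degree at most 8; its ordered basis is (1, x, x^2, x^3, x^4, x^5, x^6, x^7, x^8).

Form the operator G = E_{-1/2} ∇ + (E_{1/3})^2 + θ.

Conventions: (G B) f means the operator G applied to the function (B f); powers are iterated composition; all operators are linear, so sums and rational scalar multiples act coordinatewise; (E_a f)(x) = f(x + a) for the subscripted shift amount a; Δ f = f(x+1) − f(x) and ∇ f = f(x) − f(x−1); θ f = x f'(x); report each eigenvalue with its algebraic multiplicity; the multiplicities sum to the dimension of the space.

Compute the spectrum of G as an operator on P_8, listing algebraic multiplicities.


image of 1: 1
image of x: 2x + 5/3
image of x^2: 3x^2 + (10/3)x - 14/9
image of x^3: 4x^3 + 5x^2 - (14/3)x + 383/108
image of x^4: 5x^4 + (20/3)x^3 - (28/3)x^2 + (383/27)x - 389/81
image of x^5: 6x^5 + (25/3)x^4 - (140/9)x^3 + (1915/54)x^2 - (1945/81)x + 29915/3888
image of x^6: 7x^6 + 10x^5 - (70/3)x^4 + (1915/27)x^3 - (1945/27)x^2 + (29915/648)x - 65827/5832
image of x^7: 8x^7 + (35/3)x^6 - (98/3)x^5 + (13405/108)x^4 - (13615/81)x^3 + (209405/1296)x^2 - (460789/5832)x + 2398583/139968
image of x^8: 9x^8 + (40/3)x^7 - (392/9)x^6 + (5362/27)x^5 - (27230/81)x^4 + (209405/486)x^3 - (460789/1458)x^2 + (2398583/17496)x - 1342957/52488
the matrix is upper triangular; its diagonal is (1, 2, 3, 4, 5, 6, 7, 8, 9)
for a triangular matrix the eigenvalues are the diagonal entries, with algebraic multiplicity their repetition count

λ = 1 (multiplicity 1), λ = 2 (multiplicity 1), λ = 3 (multiplicity 1), λ = 4 (multiplicity 1), λ = 5 (multiplicity 1), λ = 6 (multiplicity 1), λ = 7 (multiplicity 1), λ = 8 (multiplicity 1), λ = 9 (multiplicity 1)


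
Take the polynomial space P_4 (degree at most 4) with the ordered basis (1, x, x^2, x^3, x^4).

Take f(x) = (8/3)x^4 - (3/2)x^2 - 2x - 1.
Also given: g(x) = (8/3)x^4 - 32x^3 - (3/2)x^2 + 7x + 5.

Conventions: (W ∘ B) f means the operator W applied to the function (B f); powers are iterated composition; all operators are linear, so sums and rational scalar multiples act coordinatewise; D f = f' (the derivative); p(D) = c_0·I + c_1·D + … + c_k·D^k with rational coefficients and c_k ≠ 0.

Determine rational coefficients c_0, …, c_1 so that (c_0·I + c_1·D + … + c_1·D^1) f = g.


c_0 = 1, c_1 = -3

D^0 f = (8/3)x^4 - (3/2)x^2 - 2x - 1
D^1 f = (32/3)x^3 - 3x - 2
matching coefficients of g against c_0 f + c_1 Df + … from the top degree down determines the c_i
solution: c_0 = 1, c_1 = -3


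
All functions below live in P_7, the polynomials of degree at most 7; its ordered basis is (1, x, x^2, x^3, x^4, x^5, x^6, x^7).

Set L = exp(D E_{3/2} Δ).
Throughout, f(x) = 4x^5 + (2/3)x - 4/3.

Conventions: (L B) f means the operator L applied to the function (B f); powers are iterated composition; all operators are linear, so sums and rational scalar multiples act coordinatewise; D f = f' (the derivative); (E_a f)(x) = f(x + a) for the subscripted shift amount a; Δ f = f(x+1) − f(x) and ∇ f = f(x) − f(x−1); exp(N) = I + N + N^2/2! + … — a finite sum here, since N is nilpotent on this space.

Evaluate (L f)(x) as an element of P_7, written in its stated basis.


the result is g(x) = 4x^5 + 80x^3 + 480x^2 + (3662/3)x + 4916/3

order-1 term: 80x^3 + 480x^2 + 980x + 680
order-2 term: 240x + 960
the series for exp(D E_{3/2} Δ) f terminates at order 2
exp(D E_{3/2} Δ) f = 4x^5 + 80x^3 + 480x^2 + (3662/3)x + 4916/3


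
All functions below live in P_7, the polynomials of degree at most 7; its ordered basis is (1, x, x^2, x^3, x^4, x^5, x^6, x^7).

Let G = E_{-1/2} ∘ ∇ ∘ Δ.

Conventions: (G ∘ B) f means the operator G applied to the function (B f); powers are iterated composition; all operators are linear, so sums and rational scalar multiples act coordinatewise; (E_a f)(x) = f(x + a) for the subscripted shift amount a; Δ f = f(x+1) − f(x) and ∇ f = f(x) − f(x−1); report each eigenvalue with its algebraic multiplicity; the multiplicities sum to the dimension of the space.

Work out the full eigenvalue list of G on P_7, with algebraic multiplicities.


λ = 0 (multiplicity 8)

image of 1: 0
image of x: 0
image of x^2: 2
image of x^3: 6x - 3
image of x^4: 12x^2 - 12x + 5
image of x^5: 20x^3 - 30x^2 + 25x - 15/2
image of x^6: 30x^4 - 60x^3 + 75x^2 - 45x + 91/8
image of x^7: 42x^5 - 105x^4 + 175x^3 - (315/2)x^2 + (637/8)x - 273/16
the matrix is upper triangular; its diagonal is (0, 0, 0, 0, 0, 0, 0, 0)
for a triangular matrix the eigenvalues are the diagonal entries, with algebraic multiplicity their repetition count


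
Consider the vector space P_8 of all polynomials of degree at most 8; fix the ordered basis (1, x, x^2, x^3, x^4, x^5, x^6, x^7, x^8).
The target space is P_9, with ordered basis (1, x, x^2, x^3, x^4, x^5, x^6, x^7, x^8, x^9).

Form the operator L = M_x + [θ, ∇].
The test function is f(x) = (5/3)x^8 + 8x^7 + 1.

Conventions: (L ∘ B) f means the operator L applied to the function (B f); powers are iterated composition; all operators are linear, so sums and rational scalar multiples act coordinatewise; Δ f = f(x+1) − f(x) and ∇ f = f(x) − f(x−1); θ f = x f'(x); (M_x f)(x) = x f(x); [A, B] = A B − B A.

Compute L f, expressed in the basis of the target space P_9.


the image equals g(x) = (5/3)x^9 + 8x^8 - (40/3)x^7 + (112/3)x^6 + 56x^5 - (1120/3)x^4 + (1960/3)x^3 - 560x^2 + (731/3)x - 128/3

M_x f = (5/3)x^9 + 8x^8 + x
∇ f = (40/3)x^7 + (28/3)x^6 - (224/3)x^5 + (490/3)x^4 - (560/3)x^3 + (364/3)x^2 - (128/3)x + 19/3
θ ∇ f = (280/3)x^7 + 56x^6 - (1120/3)x^5 + (1960/3)x^4 - 560x^3 + (728/3)x^2 - (128/3)x
θ f = (40/3)x^8 + 56x^7
∇ θ f = (320/3)x^7 + (56/3)x^6 - (1288/3)x^5 + (3080/3)x^4 - (3640/3)x^3 + (2408/3)x^2 - (856/3)x + 128/3
[θ, ∇] f = -(40/3)x^7 + (112/3)x^6 + 56x^5 - (1120/3)x^4 + (1960/3)x^3 - 560x^2 + (728/3)x - 128/3
(M_x + [θ, ∇]) f = (5/3)x^9 + 8x^8 - (40/3)x^7 + (112/3)x^6 + 56x^5 - (1120/3)x^4 + (1960/3)x^3 - 560x^2 + (731/3)x - 128/3


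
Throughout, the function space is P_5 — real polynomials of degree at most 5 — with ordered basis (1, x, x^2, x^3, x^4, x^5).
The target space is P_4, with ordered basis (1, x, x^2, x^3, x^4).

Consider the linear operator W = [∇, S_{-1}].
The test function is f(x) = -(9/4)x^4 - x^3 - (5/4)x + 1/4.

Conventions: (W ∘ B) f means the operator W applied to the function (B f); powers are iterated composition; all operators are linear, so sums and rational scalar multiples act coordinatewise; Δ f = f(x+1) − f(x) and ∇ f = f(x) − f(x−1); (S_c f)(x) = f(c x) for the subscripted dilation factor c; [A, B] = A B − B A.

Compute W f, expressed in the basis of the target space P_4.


S_{-1} f = -(9/4)x^4 + x^3 + (5/4)x + 1/4
∇ S_{-1} f = -9x^3 + (33/2)x^2 - 12x + 9/2
∇ f = -9x^3 + (21/2)x^2 - 6x
S_{-1} ∇ f = 9x^3 + (21/2)x^2 + 6x
[∇, S_{-1}] f = -18x^3 + 6x^2 - 18x + 9/2

the result is g(x) = -18x^3 + 6x^2 - 18x + 9/2


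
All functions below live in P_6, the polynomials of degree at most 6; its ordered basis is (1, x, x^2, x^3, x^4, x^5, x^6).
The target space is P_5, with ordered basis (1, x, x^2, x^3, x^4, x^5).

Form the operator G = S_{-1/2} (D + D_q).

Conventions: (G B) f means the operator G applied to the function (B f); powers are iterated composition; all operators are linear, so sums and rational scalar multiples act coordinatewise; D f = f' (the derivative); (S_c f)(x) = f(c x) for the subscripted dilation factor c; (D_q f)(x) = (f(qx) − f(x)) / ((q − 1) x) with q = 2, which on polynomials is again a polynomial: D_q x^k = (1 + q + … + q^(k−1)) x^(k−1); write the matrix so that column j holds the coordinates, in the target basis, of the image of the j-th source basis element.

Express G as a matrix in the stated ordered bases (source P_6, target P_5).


the matrix is [[0, 2, 0, 0, 0, 0, 0]; [0, 0, -5/2, 0, 0, 0, 0]; [0, 0, 0, 5/2, 0, 0, 0]; [0, 0, 0, 0, -19/8, 0, 0]; [0, 0, 0, 0, 0, 9/4, 0]; [0, 0, 0, 0, 0, 0, -69/32]] (rows listed top to bottom)

image of 1: 0
image of x: 2
image of x^2: -(5/2)x
image of x^3: (5/2)x^2
image of x^4: -(19/8)x^3
image of x^5: (9/4)x^4
image of x^6: -(69/32)x^5
each image's coordinates form column j of the matrix


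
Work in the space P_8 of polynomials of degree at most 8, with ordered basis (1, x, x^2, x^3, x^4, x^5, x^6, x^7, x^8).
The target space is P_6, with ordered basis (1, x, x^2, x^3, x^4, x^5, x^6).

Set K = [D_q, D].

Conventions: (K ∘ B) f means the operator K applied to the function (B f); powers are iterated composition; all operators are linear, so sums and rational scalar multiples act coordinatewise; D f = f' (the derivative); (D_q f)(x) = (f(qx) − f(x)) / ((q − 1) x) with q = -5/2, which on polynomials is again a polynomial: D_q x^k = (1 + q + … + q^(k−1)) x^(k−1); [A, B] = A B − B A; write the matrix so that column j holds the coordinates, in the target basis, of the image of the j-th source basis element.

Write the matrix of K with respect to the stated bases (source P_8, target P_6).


image of 1: 0
image of x: 0
image of x^2: 7/2
image of x^3: -14x
image of x^4: (413/8)x^2
image of x^5: -(1337/8)x^3
image of x^6: (16527/32)x^4
image of x^7: -(24549/16)x^5
image of x^8: (569233/128)x^6
each image's coordinates form column j of the matrix

the matrix is [[0, 0, 7/2, 0, 0, 0, 0, 0, 0]; [0, 0, 0, -14, 0, 0, 0, 0, 0]; [0, 0, 0, 0, 413/8, 0, 0, 0, 0]; [0, 0, 0, 0, 0, -1337/8, 0, 0, 0]; [0, 0, 0, 0, 0, 0, 16527/32, 0, 0]; [0, 0, 0, 0, 0, 0, 0, -24549/16, 0]; [0, 0, 0, 0, 0, 0, 0, 0, 569233/128]] (rows listed top to bottom)
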